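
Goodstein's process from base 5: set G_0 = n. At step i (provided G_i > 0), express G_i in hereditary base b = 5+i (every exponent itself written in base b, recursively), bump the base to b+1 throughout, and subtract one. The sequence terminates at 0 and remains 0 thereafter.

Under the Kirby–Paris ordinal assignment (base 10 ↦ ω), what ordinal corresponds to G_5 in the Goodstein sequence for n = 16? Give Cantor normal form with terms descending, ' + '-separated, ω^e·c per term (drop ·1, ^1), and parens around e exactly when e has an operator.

G_0=16  [base 5] 3·5 + 1  →[5↦6]→  3·6 + 1 = 19  −1 ⇒ G_1=18
G_1=18  [base 6] 3·6  →[6↦7]→  3·7 = 21  −1 ⇒ G_2=20
G_2=20  [base 7] 2·7 + 6  →[7↦8]→  2·8 + 6 = 22  −1 ⇒ G_3=21
G_3=21  [base 8] 2·8 + 5  →[8↦9]→  2·9 + 5 = 23  −1 ⇒ G_4=22
G_4=22  [base 9] 2·9 + 4  →[9↦10]→  2·10 + 4 = 24  −1 ⇒ G_5=23

ω·2 + 3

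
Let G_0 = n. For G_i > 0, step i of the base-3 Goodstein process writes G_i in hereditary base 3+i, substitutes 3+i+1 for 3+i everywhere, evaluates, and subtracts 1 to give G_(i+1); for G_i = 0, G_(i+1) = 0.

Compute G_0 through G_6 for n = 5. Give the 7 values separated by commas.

5, 5, 5, 5, 4, 3, 2

(0) 5|_3 = 3 + 2 ↦ 4 + 2|_4 = 6 ⇒ 5
(1) 5|_4 = 4 + 1 ↦ 5 + 1|_5 = 6 ⇒ 5
(2) 5|_5 = 5 ↦ 6|_6 = 6 ⇒ 5
(3) 5|_6 = 5 ↦ 5|_7 = 5 ⇒ 4
(4) 4|_7 = 4 ↦ 4|_8 = 4 ⇒ 3
(5) 3|_8 = 3 ↦ 3|_9 = 3 ⇒ 2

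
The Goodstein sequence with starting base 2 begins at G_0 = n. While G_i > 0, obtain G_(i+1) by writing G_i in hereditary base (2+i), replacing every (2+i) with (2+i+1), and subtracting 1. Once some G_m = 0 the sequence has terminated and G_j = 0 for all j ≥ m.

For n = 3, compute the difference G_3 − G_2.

(0) 3|_2 = 2 + 1 ↦ 3 + 1|_3 = 4 ⇒ 3
(1) 3|_3 = 3 ↦ 4|_4 = 4 ⇒ 3
(2) 3|_4 = 3 ↦ 3|_5 = 3 ⇒ 2

-1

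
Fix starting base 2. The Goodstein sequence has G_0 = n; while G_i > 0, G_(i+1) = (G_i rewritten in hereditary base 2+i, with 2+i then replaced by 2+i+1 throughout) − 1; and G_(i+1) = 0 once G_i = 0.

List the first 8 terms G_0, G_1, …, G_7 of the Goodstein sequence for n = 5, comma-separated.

5, 27, 255, 467, 775, 1197, 1751, 2454

(0) 5|_2 = 2^2 + 1 ↦ 3^3 + 1|_3 = 28 ⇒ 27
(1) 27|_3 = 3^3 ↦ 4^4|_4 = 256 ⇒ 255
(2) 255|_4 = 3·4^3 + 3·4^2 + 3·4 + 3 ↦ 3·5^3 + 3·5^2 + 3·5 + 3|_5 = 468 ⇒ 467
(3) 467|_5 = 3·5^3 + 3·5^2 + 3·5 + 2 ↦ 3·6^3 + 3·6^2 + 3·6 + 2|_6 = 776 ⇒ 775
(4) 775|_6 = 3·6^3 + 3·6^2 + 3·6 + 1 ↦ 3·7^3 + 3·7^2 + 3·7 + 1|_7 = 1198 ⇒ 1197
(5) 1197|_7 = 3·7^3 + 3·7^2 + 3·7 ↦ 3·8^3 + 3·8^2 + 3·8|_8 = 1752 ⇒ 1751
(6) 1751|_8 = 3·8^3 + 3·8^2 + 2·8 + 7 ↦ 3·9^3 + 3·9^2 + 2·9 + 7|_9 = 2455 ⇒ 2454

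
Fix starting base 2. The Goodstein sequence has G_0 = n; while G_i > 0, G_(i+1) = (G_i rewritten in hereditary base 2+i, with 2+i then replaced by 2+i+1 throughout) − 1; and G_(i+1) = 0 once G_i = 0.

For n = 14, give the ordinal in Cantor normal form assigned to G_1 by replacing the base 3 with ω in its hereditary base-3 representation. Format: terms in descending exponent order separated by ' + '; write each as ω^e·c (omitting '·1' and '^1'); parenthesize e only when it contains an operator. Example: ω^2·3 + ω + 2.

ω^(ω + 1) + ω^ω + 2

[0] 14 ≡ 2^(2 + 1) + 2^2 + 2 (base 2). Lift 3: 111. −1: 110.
[1] 110 ≡ 3^(3 + 1) + 3^3 + 2 (base 3). Lift 4: 1282. −1: 1281.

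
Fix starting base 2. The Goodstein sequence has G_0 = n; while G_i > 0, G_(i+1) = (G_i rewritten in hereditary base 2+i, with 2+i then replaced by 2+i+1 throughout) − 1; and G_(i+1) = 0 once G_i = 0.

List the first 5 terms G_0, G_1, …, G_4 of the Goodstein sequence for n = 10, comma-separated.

10, 83, 1025, 15625, 279935

10 —HB2→ 2^(2 + 1) + 2 —bump→ 3^(3 + 1) + 3 = 84 —(−1)→ 83
83 —HB3→ 3^(3 + 1) + 2 —bump→ 4^(4 + 1) + 2 = 1026 —(−1)→ 1025
1025 —HB4→ 4^(4 + 1) + 1 —bump→ 5^(5 + 1) + 1 = 15626 —(−1)→ 15625
15625 —HB5→ 5^(5 + 1) —bump→ 6^(6 + 1) = 279936 —(−1)→ 279935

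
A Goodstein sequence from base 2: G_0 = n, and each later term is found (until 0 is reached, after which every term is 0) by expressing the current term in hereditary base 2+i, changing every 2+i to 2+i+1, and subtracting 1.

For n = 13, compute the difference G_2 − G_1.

i=0: 13 = 2^(2 + 1) + 2^2 + 1 (b=2); 2→3: 3^(3 + 1) + 3^3 + 1 = 109; 109−1 = 108
i=1: 108 = 3^(3 + 1) + 3^3 (b=3); 3→4: 4^(4 + 1) + 4^4 = 1280; 1280−1 = 1279

1171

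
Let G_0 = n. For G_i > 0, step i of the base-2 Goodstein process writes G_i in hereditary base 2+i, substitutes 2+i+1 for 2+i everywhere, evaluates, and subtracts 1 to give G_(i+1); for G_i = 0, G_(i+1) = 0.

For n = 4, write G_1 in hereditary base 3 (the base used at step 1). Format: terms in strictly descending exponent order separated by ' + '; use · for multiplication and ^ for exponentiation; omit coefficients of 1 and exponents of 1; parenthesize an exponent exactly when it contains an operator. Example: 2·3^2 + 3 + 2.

base 2: 4 = 2^2; at 3: 3^3 = 27; next = 26
base 3: 26 = 2·3^2 + 2·3 + 2; at 4: 2·4^2 + 2·4 + 2 = 42; next = 41

2·3^2 + 2·3 + 2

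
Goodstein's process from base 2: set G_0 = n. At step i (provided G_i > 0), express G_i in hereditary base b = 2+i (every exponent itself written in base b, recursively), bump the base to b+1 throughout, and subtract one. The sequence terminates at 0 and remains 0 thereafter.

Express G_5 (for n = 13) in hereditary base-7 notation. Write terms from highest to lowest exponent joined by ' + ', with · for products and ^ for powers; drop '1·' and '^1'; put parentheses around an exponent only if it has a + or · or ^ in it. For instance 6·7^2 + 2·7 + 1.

7^(7 + 1) + 3·7^3 + 3·7^2 + 3·7

base 2: 13 = 2^(2 + 1) + 2^2 + 1; at 3: 3^(3 + 1) + 3^3 + 1 = 109; next = 108
base 3: 108 = 3^(3 + 1) + 3^3; at 4: 4^(4 + 1) + 4^4 = 1280; next = 1279
base 4: 1279 = 4^(4 + 1) + 3·4^3 + 3·4^2 + 3·4 + 3; at 5: 5^(5 + 1) + 3·5^3 + 3·5^2 + 3·5 + 3 = 16093; next = 16092
base 5: 16092 = 5^(5 + 1) + 3·5^3 + 3·5^2 + 3·5 + 2; at 6: 6^(6 + 1) + 3·6^3 + 3·6^2 + 3·6 + 2 = 280712; next = 280711
base 6: 280711 = 6^(6 + 1) + 3·6^3 + 3·6^2 + 3·6 + 1; at 7: 7^(7 + 1) + 3·7^3 + 3·7^2 + 3·7 + 1 = 5765999; next = 5765998
base 7: 5765998 = 7^(7 + 1) + 3·7^3 + 3·7^2 + 3·7; at 8: 8^(8 + 1) + 3·8^3 + 3·8^2 + 3·8 = 134219480; next = 134219479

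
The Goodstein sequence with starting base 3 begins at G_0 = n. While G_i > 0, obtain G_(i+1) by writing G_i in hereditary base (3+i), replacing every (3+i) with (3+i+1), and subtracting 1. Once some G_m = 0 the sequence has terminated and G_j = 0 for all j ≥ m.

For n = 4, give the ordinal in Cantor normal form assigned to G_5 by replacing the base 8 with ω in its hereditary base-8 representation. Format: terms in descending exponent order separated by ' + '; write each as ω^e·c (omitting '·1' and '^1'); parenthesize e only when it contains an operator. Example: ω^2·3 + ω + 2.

(0) 4|_3 = 3 + 1 ↦ 4 + 1|_4 = 5 ⇒ 4
(1) 4|_4 = 4 ↦ 5|_5 = 5 ⇒ 4
(2) 4|_5 = 4 ↦ 4|_6 = 4 ⇒ 3
(3) 3|_6 = 3 ↦ 3|_7 = 3 ⇒ 2
(4) 2|_7 = 2 ↦ 2|_8 = 2 ⇒ 1
(5) 1|_8 = 1 ↦ 1|_9 = 1 ⇒ 0

1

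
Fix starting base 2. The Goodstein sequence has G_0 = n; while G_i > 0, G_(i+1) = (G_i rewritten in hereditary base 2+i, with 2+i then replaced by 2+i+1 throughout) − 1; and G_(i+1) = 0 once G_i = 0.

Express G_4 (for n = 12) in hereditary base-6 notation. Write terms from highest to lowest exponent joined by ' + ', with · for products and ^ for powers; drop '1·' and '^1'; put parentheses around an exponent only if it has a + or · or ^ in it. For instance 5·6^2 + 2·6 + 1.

G_0 = 12. HB_2(12) = 2^(2 + 1) + 2^2. Bump = 108. G_1 = 107.
G_1 = 107. HB_3(107) = 3^(3 + 1) + 2·3^2 + 2·3 + 2. Bump = 1066. G_2 = 1065.
G_2 = 1065. HB_4(1065) = 4^(4 + 1) + 2·4^2 + 2·4 + 1. Bump = 15686. G_3 = 15685.
G_3 = 15685. HB_5(15685) = 5^(5 + 1) + 2·5^2 + 2·5. Bump = 280020. G_4 = 280019.

6^(6 + 1) + 2·6^2 + 6 + 5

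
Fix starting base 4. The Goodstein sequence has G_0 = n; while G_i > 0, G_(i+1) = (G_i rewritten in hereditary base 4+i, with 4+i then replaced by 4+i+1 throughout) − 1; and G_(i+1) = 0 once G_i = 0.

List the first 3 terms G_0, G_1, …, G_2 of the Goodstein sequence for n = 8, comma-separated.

8, 9, 9

G_0 = 8. HB_4(8) = 2·4. Bump = 10. G_1 = 9.
G_1 = 9. HB_5(9) = 5 + 4. Bump = 10. G_2 = 9.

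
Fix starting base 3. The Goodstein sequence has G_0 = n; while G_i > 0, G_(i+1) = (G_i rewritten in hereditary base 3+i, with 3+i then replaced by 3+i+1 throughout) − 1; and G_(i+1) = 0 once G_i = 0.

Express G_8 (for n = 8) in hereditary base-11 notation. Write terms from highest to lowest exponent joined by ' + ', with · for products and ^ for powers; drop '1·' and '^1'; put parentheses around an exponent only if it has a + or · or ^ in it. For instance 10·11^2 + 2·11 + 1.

11

(0) 8|_3 = 2·3 + 2 ↦ 2·4 + 2|_4 = 10 ⇒ 9
(1) 9|_4 = 2·4 + 1 ↦ 2·5 + 1|_5 = 11 ⇒ 10
(2) 10|_5 = 2·5 ↦ 2·6|_6 = 12 ⇒ 11
(3) 11|_6 = 6 + 5 ↦ 7 + 5|_7 = 12 ⇒ 11
(4) 11|_7 = 7 + 4 ↦ 8 + 4|_8 = 12 ⇒ 11
(5) 11|_8 = 8 + 3 ↦ 9 + 3|_9 = 12 ⇒ 11
(6) 11|_9 = 9 + 2 ↦ 10 + 2|_10 = 12 ⇒ 11
(7) 11|_10 = 10 + 1 ↦ 11 + 1|_11 = 12 ⇒ 11
(8) 11|_11 = 11 ↦ 12|_12 = 12 ⇒ 11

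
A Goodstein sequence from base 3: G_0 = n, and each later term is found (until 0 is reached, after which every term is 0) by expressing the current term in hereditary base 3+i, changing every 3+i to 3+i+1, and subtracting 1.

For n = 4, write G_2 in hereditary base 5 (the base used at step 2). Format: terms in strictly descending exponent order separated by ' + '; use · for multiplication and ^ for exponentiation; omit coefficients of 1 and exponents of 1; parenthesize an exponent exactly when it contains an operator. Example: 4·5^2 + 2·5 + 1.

4

step 0: 4 = 3 + 1; sub 4 for 3: 4 + 1; = 5; G_1 = 5−1 = 4
step 1: 4 = 4; sub 5 for 4: 5; = 5; G_2 = 5−1 = 4
step 2: 4 = 4; sub 6 for 5: 4; = 4; G_3 = 4−1 = 3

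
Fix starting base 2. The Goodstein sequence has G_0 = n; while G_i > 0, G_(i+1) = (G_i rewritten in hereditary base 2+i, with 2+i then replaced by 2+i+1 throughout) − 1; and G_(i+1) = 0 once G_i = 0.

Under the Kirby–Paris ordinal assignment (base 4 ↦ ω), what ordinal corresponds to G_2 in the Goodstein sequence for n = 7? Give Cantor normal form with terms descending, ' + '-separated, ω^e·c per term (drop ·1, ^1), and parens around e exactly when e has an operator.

ω^ω + 3

base 2: 7 = 2^2 + 2 + 1; at 3: 3^3 + 3 + 1 = 31; next = 30
base 3: 30 = 3^3 + 3; at 4: 4^4 + 4 = 260; next = 259
base 4: 259 = 4^4 + 3; at 5: 5^5 + 3 = 3128; next = 3127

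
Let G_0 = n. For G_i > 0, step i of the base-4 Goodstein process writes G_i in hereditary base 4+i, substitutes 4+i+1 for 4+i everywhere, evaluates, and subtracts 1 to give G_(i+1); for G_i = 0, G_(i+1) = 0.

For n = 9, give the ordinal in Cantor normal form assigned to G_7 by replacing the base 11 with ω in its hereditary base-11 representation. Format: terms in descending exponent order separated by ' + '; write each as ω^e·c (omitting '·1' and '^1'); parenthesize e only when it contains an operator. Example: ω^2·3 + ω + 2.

ω

(0) 9|_4 = 2·4 + 1 ↦ 2·5 + 1|_5 = 11 ⇒ 10
(1) 10|_5 = 2·5 ↦ 2·6|_6 = 12 ⇒ 11
(2) 11|_6 = 6 + 5 ↦ 7 + 5|_7 = 12 ⇒ 11
(3) 11|_7 = 7 + 4 ↦ 8 + 4|_8 = 12 ⇒ 11
(4) 11|_8 = 8 + 3 ↦ 9 + 3|_9 = 12 ⇒ 11
(5) 11|_9 = 9 + 2 ↦ 10 + 2|_10 = 12 ⇒ 11
(6) 11|_10 = 10 + 1 ↦ 11 + 1|_11 = 12 ⇒ 11
(7) 11|_11 = 11 ↦ 12|_12 = 12 ⇒ 11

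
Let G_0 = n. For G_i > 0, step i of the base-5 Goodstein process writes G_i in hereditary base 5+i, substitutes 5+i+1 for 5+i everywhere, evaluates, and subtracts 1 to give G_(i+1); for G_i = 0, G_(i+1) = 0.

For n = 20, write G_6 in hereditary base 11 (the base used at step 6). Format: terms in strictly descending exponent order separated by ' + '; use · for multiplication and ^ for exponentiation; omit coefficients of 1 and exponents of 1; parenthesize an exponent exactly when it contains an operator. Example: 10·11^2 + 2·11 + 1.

3·11

[0] 20 ≡ 4·5 (base 5). Lift 6: 24. −1: 23.
[1] 23 ≡ 3·6 + 5 (base 6). Lift 7: 26. −1: 25.
[2] 25 ≡ 3·7 + 4 (base 7). Lift 8: 28. −1: 27.
[3] 27 ≡ 3·8 + 3 (base 8). Lift 9: 30. −1: 29.
[4] 29 ≡ 3·9 + 2 (base 9). Lift 10: 32. −1: 31.
[5] 31 ≡ 3·10 + 1 (base 10). Lift 11: 34. −1: 33.
[6] 33 ≡ 3·11 (base 11). Lift 12: 36. −1: 35.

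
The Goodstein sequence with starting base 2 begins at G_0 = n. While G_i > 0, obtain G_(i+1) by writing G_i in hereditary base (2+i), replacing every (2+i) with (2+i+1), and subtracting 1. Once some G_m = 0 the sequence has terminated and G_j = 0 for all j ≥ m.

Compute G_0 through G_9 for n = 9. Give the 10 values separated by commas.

9, 81, 1023, 9842, 140743, 2471826, 50333399, 1162263921, 30000003325, 855935016215

base 2: 9 = 2^(2 + 1) + 1; at 3: 3^(3 + 1) + 1 = 82; next = 81
base 3: 81 = 3^(3 + 1); at 4: 4^(4 + 1) = 1024; next = 1023
base 4: 1023 = 3·4^4 + 3·4^3 + 3·4^2 + 3·4 + 3; at 5: 3·5^5 + 3·5^3 + 3·5^2 + 3·5 + 3 = 9843; next = 9842
base 5: 9842 = 3·5^5 + 3·5^3 + 3·5^2 + 3·5 + 2; at 6: 3·6^6 + 3·6^3 + 3·6^2 + 3·6 + 2 = 140744; next = 140743
base 6: 140743 = 3·6^6 + 3·6^3 + 3·6^2 + 3·6 + 1; at 7: 3·7^7 + 3·7^3 + 3·7^2 + 3·7 + 1 = 2471827; next = 2471826
base 7: 2471826 = 3·7^7 + 3·7^3 + 3·7^2 + 3·7; at 8: 3·8^8 + 3·8^3 + 3·8^2 + 3·8 = 50333400; next = 50333399
base 8: 50333399 = 3·8^8 + 3·8^3 + 3·8^2 + 2·8 + 7; at 9: 3·9^9 + 3·9^3 + 3·9^2 + 2·9 + 7 = 1162263922; next = 1162263921
base 9: 1162263921 = 3·9^9 + 3·9^3 + 3·9^2 + 2·9 + 6; at 10: 3·10^10 + 3·10^3 + 3·10^2 + 2·10 + 6 = 30000003326; next = 30000003325
base 10: 30000003325 = 3·10^10 + 3·10^3 + 3·10^2 + 2·10 + 5; at 11: 3·11^11 + 3·11^3 + 3·11^2 + 2·11 + 5 = 855935016216; next = 855935016215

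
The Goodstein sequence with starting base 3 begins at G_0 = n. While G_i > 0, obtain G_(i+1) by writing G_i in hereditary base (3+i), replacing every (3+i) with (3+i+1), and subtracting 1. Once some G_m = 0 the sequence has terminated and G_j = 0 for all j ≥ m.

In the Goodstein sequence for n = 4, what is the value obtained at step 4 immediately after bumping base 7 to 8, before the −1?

2

base 3: 4 = 3 + 1; at 4: 4 + 1 = 5; next = 4
base 4: 4 = 4; at 5: 5 = 5; next = 4
base 5: 4 = 4; at 6: 4 = 4; next = 3
base 6: 3 = 3; at 7: 3 = 3; next = 2
base 7: 2 = 2; at 8: 2 = 2; next = 1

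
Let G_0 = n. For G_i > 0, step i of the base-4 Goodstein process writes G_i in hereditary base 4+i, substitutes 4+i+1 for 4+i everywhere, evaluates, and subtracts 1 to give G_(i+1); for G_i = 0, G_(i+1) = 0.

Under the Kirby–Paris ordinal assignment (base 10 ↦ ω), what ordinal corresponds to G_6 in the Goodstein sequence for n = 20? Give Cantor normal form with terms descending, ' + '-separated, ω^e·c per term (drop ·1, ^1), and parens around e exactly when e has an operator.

G_0=20  [base 4] 4^2 + 4  →[4↦5]→  5^2 + 5 = 30  −1 ⇒ G_1=29
G_1=29  [base 5] 5^2 + 4  →[5↦6]→  6^2 + 4 = 40  −1 ⇒ G_2=39
G_2=39  [base 6] 6^2 + 3  →[6↦7]→  7^2 + 3 = 52  −1 ⇒ G_3=51
G_3=51  [base 7] 7^2 + 2  →[7↦8]→  8^2 + 2 = 66  −1 ⇒ G_4=65
G_4=65  [base 8] 8^2 + 1  →[8↦9]→  9^2 + 1 = 82  −1 ⇒ G_5=81
G_5=81  [base 9] 9^2  →[9↦10]→  10^2 = 100  −1 ⇒ G_6=99
G_6=99  [base 10] 9·10 + 9  →[10↦11]→  9·11 + 9 = 108  −1 ⇒ G_7=107

ω·9 + 9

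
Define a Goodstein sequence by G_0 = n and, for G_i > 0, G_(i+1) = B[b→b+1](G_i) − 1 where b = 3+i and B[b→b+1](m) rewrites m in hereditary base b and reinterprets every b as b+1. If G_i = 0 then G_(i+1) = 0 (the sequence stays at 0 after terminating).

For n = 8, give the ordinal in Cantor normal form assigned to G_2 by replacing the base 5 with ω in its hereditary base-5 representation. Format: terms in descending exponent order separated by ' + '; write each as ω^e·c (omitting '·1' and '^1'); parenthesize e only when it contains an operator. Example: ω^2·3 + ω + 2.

G_0 = 8. HB_3(8) = 2·3 + 2. Bump = 10. G_1 = 9.
G_1 = 9. HB_4(9) = 2·4 + 1. Bump = 11. G_2 = 10.
G_2 = 10. HB_5(10) = 2·5. Bump = 12. G_3 = 11.

ω·2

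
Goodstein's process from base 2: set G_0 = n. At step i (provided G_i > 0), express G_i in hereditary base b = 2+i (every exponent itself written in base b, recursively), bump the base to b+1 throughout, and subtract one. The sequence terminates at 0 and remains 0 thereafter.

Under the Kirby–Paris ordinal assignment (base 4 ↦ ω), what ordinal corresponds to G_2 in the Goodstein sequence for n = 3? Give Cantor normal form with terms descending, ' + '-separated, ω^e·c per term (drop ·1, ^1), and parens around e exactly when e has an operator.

i=0: 3 = 2 + 1 (b=2); 2→3: 3 + 1 = 4; 4−1 = 3
i=1: 3 = 3 (b=3); 3→4: 4 = 4; 4−1 = 3
i=2: 3 = 3 (b=4); 4→5: 3 = 3; 3−1 = 2

3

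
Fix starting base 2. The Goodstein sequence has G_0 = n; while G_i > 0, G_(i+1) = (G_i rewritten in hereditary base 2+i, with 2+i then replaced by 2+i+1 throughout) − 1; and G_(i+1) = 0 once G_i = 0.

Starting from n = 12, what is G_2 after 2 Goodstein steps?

i=0: 12 = 2^(2 + 1) + 2^2 (b=2); 2→3: 3^(3 + 1) + 3^3 = 108; 108−1 = 107
i=1: 107 = 3^(3 + 1) + 2·3^2 + 2·3 + 2 (b=3); 3→4: 4^(4 + 1) + 2·4^2 + 2·4 + 2 = 1066; 1066−1 = 1065
i=2: 1065 = 4^(4 + 1) + 2·4^2 + 2·4 + 1 (b=4); 4→5: 5^(5 + 1) + 2·5^2 + 2·5 + 1 = 15686; 15686−1 = 15685

1065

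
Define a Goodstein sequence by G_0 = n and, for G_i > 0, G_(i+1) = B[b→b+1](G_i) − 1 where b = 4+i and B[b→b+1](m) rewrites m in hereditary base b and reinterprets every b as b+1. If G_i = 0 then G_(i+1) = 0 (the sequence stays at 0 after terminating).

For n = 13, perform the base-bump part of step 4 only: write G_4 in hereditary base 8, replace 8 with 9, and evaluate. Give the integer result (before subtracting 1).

21

i=0: 13 = 3·4 + 1 (b=4); 4→5: 3·5 + 1 = 16; 16−1 = 15
i=1: 15 = 3·5 (b=5); 5→6: 3·6 = 18; 18−1 = 17
i=2: 17 = 2·6 + 5 (b=6); 6→7: 2·7 + 5 = 19; 19−1 = 18
i=3: 18 = 2·7 + 4 (b=7); 7→8: 2·8 + 4 = 20; 20−1 = 19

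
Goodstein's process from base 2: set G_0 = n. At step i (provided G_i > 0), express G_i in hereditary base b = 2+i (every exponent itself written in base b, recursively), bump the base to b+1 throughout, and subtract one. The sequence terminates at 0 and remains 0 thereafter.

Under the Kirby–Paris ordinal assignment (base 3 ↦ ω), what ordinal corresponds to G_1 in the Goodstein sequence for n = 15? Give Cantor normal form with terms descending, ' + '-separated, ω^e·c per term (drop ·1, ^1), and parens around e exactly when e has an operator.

ω^(ω + 1) + ω^ω + ω

[0] 15 ≡ 2^(2 + 1) + 2^2 + 2 + 1 (base 2). Lift 3: 112. −1: 111.
[1] 111 ≡ 3^(3 + 1) + 3^3 + 3 (base 3). Lift 4: 1284. −1: 1283.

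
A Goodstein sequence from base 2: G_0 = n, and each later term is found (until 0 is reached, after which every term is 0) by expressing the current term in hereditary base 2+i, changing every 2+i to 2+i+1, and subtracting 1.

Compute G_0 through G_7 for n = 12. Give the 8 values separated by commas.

base 2: 12 = 2^(2 + 1) + 2^2; at 3: 3^(3 + 1) + 3^3 = 108; next = 107
base 3: 107 = 3^(3 + 1) + 2·3^2 + 2·3 + 2; at 4: 4^(4 + 1) + 2·4^2 + 2·4 + 2 = 1066; next = 1065
base 4: 1065 = 4^(4 + 1) + 2·4^2 + 2·4 + 1; at 5: 5^(5 + 1) + 2·5^2 + 2·5 + 1 = 15686; next = 15685
base 5: 15685 = 5^(5 + 1) + 2·5^2 + 2·5; at 6: 6^(6 + 1) + 2·6^2 + 2·6 = 280020; next = 280019
base 6: 280019 = 6^(6 + 1) + 2·6^2 + 6 + 5; at 7: 7^(7 + 1) + 2·7^2 + 7 + 5 = 5764911; next = 5764910
base 7: 5764910 = 7^(7 + 1) + 2·7^2 + 7 + 4; at 8: 8^(8 + 1) + 2·8^2 + 8 + 4 = 134217868; next = 134217867
base 8: 134217867 = 8^(8 + 1) + 2·8^2 + 8 + 3; at 9: 9^(9 + 1) + 2·9^2 + 9 + 3 = 3486784575; next = 3486784574

12, 107, 1065, 15685, 280019, 5764910, 134217867, 3486784574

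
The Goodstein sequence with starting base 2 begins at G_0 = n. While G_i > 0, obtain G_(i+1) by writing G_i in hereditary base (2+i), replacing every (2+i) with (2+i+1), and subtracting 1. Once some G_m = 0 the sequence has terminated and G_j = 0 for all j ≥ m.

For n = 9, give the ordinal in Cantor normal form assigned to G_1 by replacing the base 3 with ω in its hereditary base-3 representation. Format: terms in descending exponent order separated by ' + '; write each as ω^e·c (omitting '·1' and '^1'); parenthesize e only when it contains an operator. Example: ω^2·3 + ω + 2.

G_0=9  [base 2] 2^(2 + 1) + 1  →[2↦3]→  3^(3 + 1) + 1 = 82  −1 ⇒ G_1=81
G_1=81  [base 3] 3^(3 + 1)  →[3↦4]→  4^(4 + 1) = 1024  −1 ⇒ G_2=1023

ω^(ω + 1)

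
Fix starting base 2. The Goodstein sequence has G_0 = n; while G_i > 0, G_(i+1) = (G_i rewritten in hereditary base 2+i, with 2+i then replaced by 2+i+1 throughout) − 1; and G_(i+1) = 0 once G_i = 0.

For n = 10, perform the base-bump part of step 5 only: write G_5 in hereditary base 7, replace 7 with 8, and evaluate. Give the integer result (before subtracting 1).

base 2: 10 = 2^(2 + 1) + 2; at 3: 3^(3 + 1) + 3 = 84; next = 83
base 3: 83 = 3^(3 + 1) + 2; at 4: 4^(4 + 1) + 2 = 1026; next = 1025
base 4: 1025 = 4^(4 + 1) + 1; at 5: 5^(5 + 1) + 1 = 15626; next = 15625
base 5: 15625 = 5^(5 + 1); at 6: 6^(6 + 1) = 279936; next = 279935
base 6: 279935 = 5·6^6 + 5·6^5 + 5·6^4 + 5·6^3 + 5·6^2 + 5·6 + 5; at 7: 5·7^7 + 5·7^5 + 5·7^4 + 5·7^3 + 5·7^2 + 5·7 + 5 = 4215755; next = 4215754
base 7: 4215754 = 5·7^7 + 5·7^5 + 5·7^4 + 5·7^3 + 5·7^2 + 5·7 + 4; at 8: 5·8^8 + 5·8^5 + 5·8^4 + 5·8^3 + 5·8^2 + 5·8 + 4 = 84073324; next = 84073323

84073324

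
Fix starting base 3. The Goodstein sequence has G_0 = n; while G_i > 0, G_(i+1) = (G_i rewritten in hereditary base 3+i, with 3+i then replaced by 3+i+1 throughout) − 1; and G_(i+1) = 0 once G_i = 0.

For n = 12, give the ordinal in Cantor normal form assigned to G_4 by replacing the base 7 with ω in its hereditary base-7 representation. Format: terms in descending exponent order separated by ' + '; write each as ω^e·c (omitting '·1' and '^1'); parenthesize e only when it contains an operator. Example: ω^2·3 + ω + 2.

base 3: 12 = 3^2 + 3; at 4: 4^2 + 4 = 20; next = 19
base 4: 19 = 4^2 + 3; at 5: 5^2 + 3 = 28; next = 27
base 5: 27 = 5^2 + 2; at 6: 6^2 + 2 = 38; next = 37
base 6: 37 = 6^2 + 1; at 7: 7^2 + 1 = 50; next = 49
base 7: 49 = 7^2; at 8: 8^2 = 64; next = 63

ω^2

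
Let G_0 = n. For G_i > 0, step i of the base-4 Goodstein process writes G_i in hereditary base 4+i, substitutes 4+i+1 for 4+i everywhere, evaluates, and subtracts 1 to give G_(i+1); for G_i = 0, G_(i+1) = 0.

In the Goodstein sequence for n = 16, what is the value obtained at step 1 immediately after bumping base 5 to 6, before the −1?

28

i=0: 16 = 4^2 (b=4); 4→5: 5^2 = 25; 25−1 = 24
i=1: 24 = 4·5 + 4 (b=5); 5→6: 4·6 + 4 = 28; 28−1 = 27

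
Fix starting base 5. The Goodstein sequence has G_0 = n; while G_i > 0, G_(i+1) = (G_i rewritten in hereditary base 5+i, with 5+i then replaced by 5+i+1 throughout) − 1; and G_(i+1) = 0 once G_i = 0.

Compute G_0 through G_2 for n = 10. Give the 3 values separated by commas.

10, 11, 11

step 0: 10 = 2·5; sub 6 for 5: 2·6; = 12; G_1 = 12−1 = 11
step 1: 11 = 6 + 5; sub 7 for 6: 7 + 5; = 12; G_2 = 12−1 = 11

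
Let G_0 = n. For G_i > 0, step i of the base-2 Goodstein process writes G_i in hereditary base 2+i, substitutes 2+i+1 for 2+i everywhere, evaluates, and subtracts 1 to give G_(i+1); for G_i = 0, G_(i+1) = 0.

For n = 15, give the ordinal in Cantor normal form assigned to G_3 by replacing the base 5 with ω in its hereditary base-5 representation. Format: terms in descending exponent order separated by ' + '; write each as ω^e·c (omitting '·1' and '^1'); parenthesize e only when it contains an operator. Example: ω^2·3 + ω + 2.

ω^(ω + 1) + ω^ω + 2

base 2: 15 = 2^(2 + 1) + 2^2 + 2 + 1; at 3: 3^(3 + 1) + 3^3 + 3 + 1 = 112; next = 111
base 3: 111 = 3^(3 + 1) + 3^3 + 3; at 4: 4^(4 + 1) + 4^4 + 4 = 1284; next = 1283
base 4: 1283 = 4^(4 + 1) + 4^4 + 3; at 5: 5^(5 + 1) + 5^5 + 3 = 18753; next = 18752
base 5: 18752 = 5^(5 + 1) + 5^5 + 2; at 6: 6^(6 + 1) + 6^6 + 2 = 326594; next = 326593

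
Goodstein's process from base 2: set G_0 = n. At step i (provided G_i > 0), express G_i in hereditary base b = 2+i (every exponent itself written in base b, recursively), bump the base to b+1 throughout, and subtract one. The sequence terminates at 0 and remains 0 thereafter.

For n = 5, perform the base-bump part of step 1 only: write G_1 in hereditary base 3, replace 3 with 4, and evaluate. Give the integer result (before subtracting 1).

[0] 5 ≡ 2^2 + 1 (base 2). Lift 3: 28. −1: 27.
[1] 27 ≡ 3^3 (base 3). Lift 4: 256. −1: 255.

256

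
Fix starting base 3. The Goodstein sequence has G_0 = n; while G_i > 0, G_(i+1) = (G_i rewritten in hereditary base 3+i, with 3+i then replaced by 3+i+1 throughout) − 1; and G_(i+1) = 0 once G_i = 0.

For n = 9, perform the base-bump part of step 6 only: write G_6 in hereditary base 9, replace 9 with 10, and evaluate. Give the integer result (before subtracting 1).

26

9 —HB3→ 3^2 —bump→ 4^2 = 16 —(−1)→ 15
15 —HB4→ 3·4 + 3 —bump→ 3·5 + 3 = 18 —(−1)→ 17
17 —HB5→ 3·5 + 2 —bump→ 3·6 + 2 = 20 —(−1)→ 19
19 —HB6→ 3·6 + 1 —bump→ 3·7 + 1 = 22 —(−1)→ 21
21 —HB7→ 3·7 —bump→ 3·8 = 24 —(−1)→ 23
23 —HB8→ 2·8 + 7 —bump→ 2·9 + 7 = 25 —(−1)→ 24
24 —HB9→ 2·9 + 6 —bump→ 2·10 + 6 = 26 —(−1)→ 25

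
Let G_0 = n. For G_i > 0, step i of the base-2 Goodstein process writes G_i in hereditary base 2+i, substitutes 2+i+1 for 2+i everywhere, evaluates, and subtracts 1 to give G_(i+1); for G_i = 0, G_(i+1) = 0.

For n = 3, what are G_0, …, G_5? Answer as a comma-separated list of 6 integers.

3, 3, 3, 2, 1, 0

base 2: 3 = 2 + 1; at 3: 3 + 1 = 4; next = 3
base 3: 3 = 3; at 4: 4 = 4; next = 3
base 4: 3 = 3; at 5: 3 = 3; next = 2
base 5: 2 = 2; at 6: 2 = 2; next = 1
base 6: 1 = 1; at 7: 1 = 1; next = 0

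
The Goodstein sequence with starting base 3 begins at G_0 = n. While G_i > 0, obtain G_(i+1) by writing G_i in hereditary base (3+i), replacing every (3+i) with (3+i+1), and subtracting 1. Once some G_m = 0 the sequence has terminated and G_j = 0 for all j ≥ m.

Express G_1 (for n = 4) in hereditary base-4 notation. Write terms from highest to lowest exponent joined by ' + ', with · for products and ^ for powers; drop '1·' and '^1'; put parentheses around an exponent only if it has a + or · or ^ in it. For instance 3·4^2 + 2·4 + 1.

4

4 —HB3→ 3 + 1 —bump→ 4 + 1 = 5 —(−1)→ 4
4 —HB4→ 4 —bump→ 5 = 5 —(−1)→ 4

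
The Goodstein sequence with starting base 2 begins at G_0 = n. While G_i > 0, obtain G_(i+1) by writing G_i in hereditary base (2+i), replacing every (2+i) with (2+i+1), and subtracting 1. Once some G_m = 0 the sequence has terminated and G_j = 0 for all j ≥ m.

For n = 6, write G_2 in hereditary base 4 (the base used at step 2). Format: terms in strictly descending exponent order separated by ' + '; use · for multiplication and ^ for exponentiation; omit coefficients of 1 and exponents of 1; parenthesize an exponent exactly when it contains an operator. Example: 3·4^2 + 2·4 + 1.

4^4 + 1

6 —HB2→ 2^2 + 2 —bump→ 3^3 + 3 = 30 —(−1)→ 29
29 —HB3→ 3^3 + 2 —bump→ 4^4 + 2 = 258 —(−1)→ 257
257 —HB4→ 4^4 + 1 —bump→ 5^5 + 1 = 3126 —(−1)→ 3125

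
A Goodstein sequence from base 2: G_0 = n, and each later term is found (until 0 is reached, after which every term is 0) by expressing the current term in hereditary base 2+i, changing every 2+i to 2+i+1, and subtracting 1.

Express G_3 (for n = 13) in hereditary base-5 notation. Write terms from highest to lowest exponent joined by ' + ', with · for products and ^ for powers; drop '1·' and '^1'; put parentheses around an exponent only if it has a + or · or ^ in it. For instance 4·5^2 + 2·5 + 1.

5^(5 + 1) + 3·5^3 + 3·5^2 + 3·5 + 2

(0) 13|_2 = 2^(2 + 1) + 2^2 + 1 ↦ 3^(3 + 1) + 3^3 + 1|_3 = 109 ⇒ 108
(1) 108|_3 = 3^(3 + 1) + 3^3 ↦ 4^(4 + 1) + 4^4|_4 = 1280 ⇒ 1279
(2) 1279|_4 = 4^(4 + 1) + 3·4^3 + 3·4^2 + 3·4 + 3 ↦ 5^(5 + 1) + 3·5^3 + 3·5^2 + 3·5 + 3|_5 = 16093 ⇒ 16092
(3) 16092|_5 = 5^(5 + 1) + 3·5^3 + 3·5^2 + 3·5 + 2 ↦ 6^(6 + 1) + 3·6^3 + 3·6^2 + 3·6 + 2|_6 = 280712 ⇒ 280711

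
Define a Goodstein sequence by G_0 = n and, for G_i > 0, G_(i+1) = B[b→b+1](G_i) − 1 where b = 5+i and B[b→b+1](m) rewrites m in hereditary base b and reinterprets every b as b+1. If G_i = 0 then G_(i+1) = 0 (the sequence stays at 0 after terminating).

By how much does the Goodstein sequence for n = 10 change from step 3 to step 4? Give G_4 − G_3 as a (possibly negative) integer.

(0) 10|_5 = 2·5 ↦ 2·6|_6 = 12 ⇒ 11
(1) 11|_6 = 6 + 5 ↦ 7 + 5|_7 = 12 ⇒ 11
(2) 11|_7 = 7 + 4 ↦ 8 + 4|_8 = 12 ⇒ 11
(3) 11|_8 = 8 + 3 ↦ 9 + 3|_9 = 12 ⇒ 11

0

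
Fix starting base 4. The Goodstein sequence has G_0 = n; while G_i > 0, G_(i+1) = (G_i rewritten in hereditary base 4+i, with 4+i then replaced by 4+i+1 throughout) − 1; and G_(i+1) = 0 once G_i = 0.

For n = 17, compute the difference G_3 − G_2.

G_0 = 17. HB_4(17) = 4^2 + 1. Bump = 26. G_1 = 25.
G_1 = 25. HB_5(25) = 5^2. Bump = 36. G_2 = 35.
G_2 = 35. HB_6(35) = 5·6 + 5. Bump = 40. G_3 = 39.

4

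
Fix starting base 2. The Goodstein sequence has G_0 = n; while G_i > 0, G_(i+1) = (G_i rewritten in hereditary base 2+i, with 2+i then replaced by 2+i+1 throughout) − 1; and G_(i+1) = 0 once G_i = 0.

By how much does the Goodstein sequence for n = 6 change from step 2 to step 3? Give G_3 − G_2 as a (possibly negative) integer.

G_0 = 6. HB_2(6) = 2^2 + 2. Bump = 30. G_1 = 29.
G_1 = 29. HB_3(29) = 3^3 + 2. Bump = 258. G_2 = 257.
G_2 = 257. HB_4(257) = 4^4 + 1. Bump = 3126. G_3 = 3125.

2868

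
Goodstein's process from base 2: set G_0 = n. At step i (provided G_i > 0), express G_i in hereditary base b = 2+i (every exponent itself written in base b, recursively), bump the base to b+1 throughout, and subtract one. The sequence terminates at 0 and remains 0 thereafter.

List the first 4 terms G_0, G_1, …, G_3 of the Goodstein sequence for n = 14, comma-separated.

G_0 = 14. HB_2(14) = 2^(2 + 1) + 2^2 + 2. Bump = 111. G_1 = 110.
G_1 = 110. HB_3(110) = 3^(3 + 1) + 3^3 + 2. Bump = 1282. G_2 = 1281.
G_2 = 1281. HB_4(1281) = 4^(4 + 1) + 4^4 + 1. Bump = 18751. G_3 = 18750.

14, 110, 1281, 18750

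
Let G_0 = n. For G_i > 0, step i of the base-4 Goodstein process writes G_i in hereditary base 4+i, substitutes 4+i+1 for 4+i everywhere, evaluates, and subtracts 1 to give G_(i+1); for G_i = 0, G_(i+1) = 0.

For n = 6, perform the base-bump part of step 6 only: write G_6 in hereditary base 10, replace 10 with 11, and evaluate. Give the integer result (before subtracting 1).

G_0 = 6. HB_4(6) = 4 + 2. Bump = 7. G_1 = 6.
G_1 = 6. HB_5(6) = 5 + 1. Bump = 7. G_2 = 6.
G_2 = 6. HB_6(6) = 6. Bump = 7. G_3 = 6.
G_3 = 6. HB_7(6) = 6. Bump = 6. G_4 = 5.
G_4 = 5. HB_8(5) = 5. Bump = 5. G_5 = 4.
G_5 = 4. HB_9(4) = 4. Bump = 4. G_6 = 3.
G_6 = 3. HB_10(3) = 3. Bump = 3. G_7 = 2.

3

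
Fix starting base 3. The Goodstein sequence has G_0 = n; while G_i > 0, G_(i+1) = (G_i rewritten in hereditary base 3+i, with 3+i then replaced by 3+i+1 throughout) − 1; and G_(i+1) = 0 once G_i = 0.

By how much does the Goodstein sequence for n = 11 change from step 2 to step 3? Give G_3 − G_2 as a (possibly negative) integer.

10

step 0: 11 = 3^2 + 2; sub 4 for 3: 4^2 + 2; = 18; G_1 = 18−1 = 17
step 1: 17 = 4^2 + 1; sub 5 for 4: 5^2 + 1; = 26; G_2 = 26−1 = 25
step 2: 25 = 5^2; sub 6 for 5: 6^2; = 36; G_3 = 36−1 = 35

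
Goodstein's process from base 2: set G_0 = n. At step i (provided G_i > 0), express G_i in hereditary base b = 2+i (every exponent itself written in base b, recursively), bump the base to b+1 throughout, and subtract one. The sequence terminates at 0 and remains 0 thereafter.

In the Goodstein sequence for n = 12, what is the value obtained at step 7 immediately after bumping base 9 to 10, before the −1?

i=0: 12 = 2^(2 + 1) + 2^2 (b=2); 2→3: 3^(3 + 1) + 3^3 = 108; 108−1 = 107
i=1: 107 = 3^(3 + 1) + 2·3^2 + 2·3 + 2 (b=3); 3→4: 4^(4 + 1) + 2·4^2 + 2·4 + 2 = 1066; 1066−1 = 1065
i=2: 1065 = 4^(4 + 1) + 2·4^2 + 2·4 + 1 (b=4); 4→5: 5^(5 + 1) + 2·5^2 + 2·5 + 1 = 15686; 15686−1 = 15685
i=3: 15685 = 5^(5 + 1) + 2·5^2 + 2·5 (b=5); 5→6: 6^(6 + 1) + 2·6^2 + 2·6 = 280020; 280020−1 = 280019
i=4: 280019 = 6^(6 + 1) + 2·6^2 + 6 + 5 (b=6); 6→7: 7^(7 + 1) + 2·7^2 + 7 + 5 = 5764911; 5764911−1 = 5764910
i=5: 5764910 = 7^(7 + 1) + 2·7^2 + 7 + 4 (b=7); 7→8: 8^(8 + 1) + 2·8^2 + 8 + 4 = 134217868; 134217868−1 = 134217867
i=6: 134217867 = 8^(8 + 1) + 2·8^2 + 8 + 3 (b=8); 8→9: 9^(9 + 1) + 2·9^2 + 9 + 3 = 3486784575; 3486784575−1 = 3486784574

100000000212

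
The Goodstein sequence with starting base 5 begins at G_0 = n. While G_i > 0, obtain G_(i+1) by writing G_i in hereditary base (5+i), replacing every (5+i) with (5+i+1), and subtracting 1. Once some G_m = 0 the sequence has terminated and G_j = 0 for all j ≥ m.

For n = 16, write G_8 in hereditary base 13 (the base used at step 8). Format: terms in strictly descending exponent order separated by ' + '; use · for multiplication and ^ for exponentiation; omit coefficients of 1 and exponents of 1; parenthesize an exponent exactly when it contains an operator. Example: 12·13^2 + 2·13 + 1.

G_0 = 16. HB_5(16) = 3·5 + 1. Bump = 19. G_1 = 18.
G_1 = 18. HB_6(18) = 3·6. Bump = 21. G_2 = 20.
G_2 = 20. HB_7(20) = 2·7 + 6. Bump = 22. G_3 = 21.
G_3 = 21. HB_8(21) = 2·8 + 5. Bump = 23. G_4 = 22.
G_4 = 22. HB_9(22) = 2·9 + 4. Bump = 24. G_5 = 23.
G_5 = 23. HB_10(23) = 2·10 + 3. Bump = 25. G_6 = 24.
G_6 = 24. HB_11(24) = 2·11 + 2. Bump = 26. G_7 = 25.
G_7 = 25. HB_12(25) = 2·12 + 1. Bump = 27. G_8 = 26.

2·13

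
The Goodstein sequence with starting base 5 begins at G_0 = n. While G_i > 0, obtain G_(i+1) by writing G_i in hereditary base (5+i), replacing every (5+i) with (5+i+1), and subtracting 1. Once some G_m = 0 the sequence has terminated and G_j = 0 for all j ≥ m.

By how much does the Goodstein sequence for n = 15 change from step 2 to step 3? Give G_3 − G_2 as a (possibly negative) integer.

base 5: 15 = 3·5; at 6: 3·6 = 18; next = 17
base 6: 17 = 2·6 + 5; at 7: 2·7 + 5 = 19; next = 18
base 7: 18 = 2·7 + 4; at 8: 2·8 + 4 = 20; next = 19

1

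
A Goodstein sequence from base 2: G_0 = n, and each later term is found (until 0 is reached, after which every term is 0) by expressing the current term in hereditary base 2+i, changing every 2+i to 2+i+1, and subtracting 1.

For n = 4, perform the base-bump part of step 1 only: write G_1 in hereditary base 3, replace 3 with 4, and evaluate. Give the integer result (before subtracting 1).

42

i=0: 4 = 2^2 (b=2); 2→3: 3^3 = 27; 27−1 = 26
i=1: 26 = 2·3^2 + 2·3 + 2 (b=3); 3→4: 2·4^2 + 2·4 + 2 = 42; 42−1 = 41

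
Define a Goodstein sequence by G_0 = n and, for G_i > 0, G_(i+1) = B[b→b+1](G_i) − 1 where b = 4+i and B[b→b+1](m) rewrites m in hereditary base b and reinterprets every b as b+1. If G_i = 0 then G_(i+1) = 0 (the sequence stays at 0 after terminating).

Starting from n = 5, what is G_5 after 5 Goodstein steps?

step 0: 5 = 4 + 1; sub 5 for 4: 5 + 1; = 6; G_1 = 6−1 = 5
step 1: 5 = 5; sub 6 for 5: 6; = 6; G_2 = 6−1 = 5
step 2: 5 = 5; sub 7 for 6: 5; = 5; G_3 = 5−1 = 4
step 3: 4 = 4; sub 8 for 7: 4; = 4; G_4 = 4−1 = 3
step 4: 3 = 3; sub 9 for 8: 3; = 3; G_5 = 3−1 = 2
step 5: 2 = 2; sub 10 for 9: 2; = 2; G_6 = 2−1 = 1

2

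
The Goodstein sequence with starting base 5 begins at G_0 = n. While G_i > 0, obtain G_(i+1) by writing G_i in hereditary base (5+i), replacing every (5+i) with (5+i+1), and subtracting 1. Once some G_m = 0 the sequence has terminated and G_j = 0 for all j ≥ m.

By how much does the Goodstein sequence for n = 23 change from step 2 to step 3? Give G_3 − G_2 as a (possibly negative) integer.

3

(0) 23|_5 = 4·5 + 3 ↦ 4·6 + 3|_6 = 27 ⇒ 26
(1) 26|_6 = 4·6 + 2 ↦ 4·7 + 2|_7 = 30 ⇒ 29
(2) 29|_7 = 4·7 + 1 ↦ 4·8 + 1|_8 = 33 ⇒ 32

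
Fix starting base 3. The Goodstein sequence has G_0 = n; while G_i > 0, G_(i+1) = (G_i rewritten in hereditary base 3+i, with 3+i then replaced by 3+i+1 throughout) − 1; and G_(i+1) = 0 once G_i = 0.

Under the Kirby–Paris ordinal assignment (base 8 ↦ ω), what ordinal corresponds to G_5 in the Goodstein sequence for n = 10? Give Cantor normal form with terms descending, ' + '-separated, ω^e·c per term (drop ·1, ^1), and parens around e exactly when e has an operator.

ω·4 + 1

G_0 = 10. HB_3(10) = 3^2 + 1. Bump = 17. G_1 = 16.
G_1 = 16. HB_4(16) = 4^2. Bump = 25. G_2 = 24.
G_2 = 24. HB_5(24) = 4·5 + 4. Bump = 28. G_3 = 27.
G_3 = 27. HB_6(27) = 4·6 + 3. Bump = 31. G_4 = 30.
G_4 = 30. HB_7(30) = 4·7 + 2. Bump = 34. G_5 = 33.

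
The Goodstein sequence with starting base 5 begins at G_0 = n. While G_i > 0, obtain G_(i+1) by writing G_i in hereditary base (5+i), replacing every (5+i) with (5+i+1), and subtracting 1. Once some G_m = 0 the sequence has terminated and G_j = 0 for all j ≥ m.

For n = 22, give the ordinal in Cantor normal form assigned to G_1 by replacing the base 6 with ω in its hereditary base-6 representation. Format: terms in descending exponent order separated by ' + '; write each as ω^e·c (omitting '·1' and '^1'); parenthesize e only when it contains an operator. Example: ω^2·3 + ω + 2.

ω·4 + 1

step 0: 22 = 4·5 + 2; sub 6 for 5: 4·6 + 2; = 26; G_1 = 26−1 = 25
step 1: 25 = 4·6 + 1; sub 7 for 6: 4·7 + 1; = 29; G_2 = 29−1 = 28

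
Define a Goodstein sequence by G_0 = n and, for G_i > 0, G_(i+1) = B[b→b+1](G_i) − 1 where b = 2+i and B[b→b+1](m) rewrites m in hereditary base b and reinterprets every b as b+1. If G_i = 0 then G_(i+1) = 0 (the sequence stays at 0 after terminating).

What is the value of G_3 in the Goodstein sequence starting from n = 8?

6310

G_0 = 8. HB_2(8) = 2^(2 + 1). Bump = 81. G_1 = 80.
G_1 = 80. HB_3(80) = 2·3^3 + 2·3^2 + 2·3 + 2. Bump = 554. G_2 = 553.
G_2 = 553. HB_4(553) = 2·4^4 + 2·4^2 + 2·4 + 1. Bump = 6311. G_3 = 6310.
G_3 = 6310. HB_5(6310) = 2·5^5 + 2·5^2 + 2·5. Bump = 93396. G_4 = 93395.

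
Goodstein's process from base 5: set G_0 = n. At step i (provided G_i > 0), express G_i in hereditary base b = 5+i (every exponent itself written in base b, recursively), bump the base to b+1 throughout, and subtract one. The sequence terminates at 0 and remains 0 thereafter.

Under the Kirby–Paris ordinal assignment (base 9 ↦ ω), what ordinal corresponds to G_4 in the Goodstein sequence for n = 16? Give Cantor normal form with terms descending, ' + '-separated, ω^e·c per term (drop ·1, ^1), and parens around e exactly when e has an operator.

ω·2 + 4

G_0 = 16. HB_5(16) = 3·5 + 1. Bump = 19. G_1 = 18.
G_1 = 18. HB_6(18) = 3·6. Bump = 21. G_2 = 20.
G_2 = 20. HB_7(20) = 2·7 + 6. Bump = 22. G_3 = 21.
G_3 = 21. HB_8(21) = 2·8 + 5. Bump = 23. G_4 = 22.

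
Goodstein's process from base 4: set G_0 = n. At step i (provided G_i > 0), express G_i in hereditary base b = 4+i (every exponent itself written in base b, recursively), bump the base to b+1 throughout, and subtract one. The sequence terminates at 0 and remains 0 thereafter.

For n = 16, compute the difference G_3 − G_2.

3

(0) 16|_4 = 4^2 ↦ 5^2|_5 = 25 ⇒ 24
(1) 24|_5 = 4·5 + 4 ↦ 4·6 + 4|_6 = 28 ⇒ 27
(2) 27|_6 = 4·6 + 3 ↦ 4·7 + 3|_7 = 31 ⇒ 30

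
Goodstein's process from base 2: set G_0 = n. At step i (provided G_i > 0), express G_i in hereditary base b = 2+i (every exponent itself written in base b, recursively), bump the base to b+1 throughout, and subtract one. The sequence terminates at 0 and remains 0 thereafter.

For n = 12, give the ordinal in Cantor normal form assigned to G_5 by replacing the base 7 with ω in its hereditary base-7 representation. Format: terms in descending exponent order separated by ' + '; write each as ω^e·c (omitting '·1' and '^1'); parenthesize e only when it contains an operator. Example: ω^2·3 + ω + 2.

ω^(ω + 1) + ω^2·2 + ω + 4

step 0: 12 = 2^(2 + 1) + 2^2; sub 3 for 2: 3^(3 + 1) + 3^3; = 108; G_1 = 108−1 = 107
step 1: 107 = 3^(3 + 1) + 2·3^2 + 2·3 + 2; sub 4 for 3: 4^(4 + 1) + 2·4^2 + 2·4 + 2; = 1066; G_2 = 1066−1 = 1065
step 2: 1065 = 4^(4 + 1) + 2·4^2 + 2·4 + 1; sub 5 for 4: 5^(5 + 1) + 2·5^2 + 2·5 + 1; = 15686; G_3 = 15686−1 = 15685
step 3: 15685 = 5^(5 + 1) + 2·5^2 + 2·5; sub 6 for 5: 6^(6 + 1) + 2·6^2 + 2·6; = 280020; G_4 = 280020−1 = 280019
step 4: 280019 = 6^(6 + 1) + 2·6^2 + 6 + 5; sub 7 for 6: 7^(7 + 1) + 2·7^2 + 7 + 5; = 5764911; G_5 = 5764911−1 = 5764910
step 5: 5764910 = 7^(7 + 1) + 2·7^2 + 7 + 4; sub 8 for 7: 8^(8 + 1) + 2·8^2 + 8 + 4; = 134217868; G_6 = 134217868−1 = 134217867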